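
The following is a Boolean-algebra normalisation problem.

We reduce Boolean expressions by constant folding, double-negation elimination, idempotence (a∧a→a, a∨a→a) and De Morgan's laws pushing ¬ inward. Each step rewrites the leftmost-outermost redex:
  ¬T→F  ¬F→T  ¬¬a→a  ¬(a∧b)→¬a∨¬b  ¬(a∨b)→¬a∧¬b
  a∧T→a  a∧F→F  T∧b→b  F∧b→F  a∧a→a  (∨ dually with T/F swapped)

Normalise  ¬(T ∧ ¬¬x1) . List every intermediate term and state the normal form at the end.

Answer: normal form = ¬x1  (in 4 steps)

Derivation:
  start: ¬(T ∧ ¬¬x1)
  →1  ¬T ∨ ¬¬¬x1
  →2  F ∨ ¬¬¬x1
  →3  ¬¬¬x1
  →4  ¬x1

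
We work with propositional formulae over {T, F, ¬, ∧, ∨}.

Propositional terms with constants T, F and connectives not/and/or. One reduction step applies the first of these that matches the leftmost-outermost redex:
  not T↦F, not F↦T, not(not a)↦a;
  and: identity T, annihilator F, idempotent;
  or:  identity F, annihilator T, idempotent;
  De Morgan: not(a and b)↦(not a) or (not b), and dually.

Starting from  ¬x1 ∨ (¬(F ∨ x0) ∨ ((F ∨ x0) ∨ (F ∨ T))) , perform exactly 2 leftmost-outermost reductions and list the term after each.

  start: ¬x1 ∨ (¬(F ∨ x0) ∨ ((F ∨ x0) ∨ (F ∨ T)))
  [1] ¬x1 ∨ ((¬F ∧ ¬x0) ∨ ((F ∨ x0) ∨ (F ∨ T)))
  [2] ¬x1 ∨ ((T ∧ ¬x0) ∨ ((F ∨ x0) ∨ (F ∨ T)))

Answer: after 2 steps: ¬x1 ∨ ((T ∧ ¬x0) ∨ ((F ∨ x0) ∨ (F ∨ T)))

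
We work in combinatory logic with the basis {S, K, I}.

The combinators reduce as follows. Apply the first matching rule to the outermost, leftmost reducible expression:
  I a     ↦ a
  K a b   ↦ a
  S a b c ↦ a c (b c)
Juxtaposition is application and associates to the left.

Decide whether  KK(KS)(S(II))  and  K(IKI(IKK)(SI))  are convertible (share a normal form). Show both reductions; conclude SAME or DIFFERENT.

Term A:
  start: KK(KS)(S(II))
  →1  K(S(II))
  →2  K(SI)

Term B:
  start: K(IKI(IKK)(SI))
  →1  K(KI(IKK)(SI))
  →2  K(I(SI))
  →3  K(SI)

Answer: SAME — A ⇓ K(SI), B ⇓ K(SI)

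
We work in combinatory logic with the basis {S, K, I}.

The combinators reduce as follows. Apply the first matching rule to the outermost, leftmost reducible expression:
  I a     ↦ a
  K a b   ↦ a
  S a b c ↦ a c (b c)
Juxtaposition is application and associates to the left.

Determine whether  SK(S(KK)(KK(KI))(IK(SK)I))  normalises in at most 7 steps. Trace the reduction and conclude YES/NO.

  start: SK(S(KK)(KK(KI))(IK(SK)I))
  step 1: SK(KK(IK(SK)I)(KK(KI)(IK(SK)I)))
  step 2: SK(K(KK(KI)(IK(SK)I)))
  step 3: SK(K(K(IK(SK)I)))
  step 4: SK(K(K(K(SK)I)))
  step 5: SK(K(K(SK)))

Answer: YES — reaches normal form SK(K(K(SK))) in 5 ≤ 7 steps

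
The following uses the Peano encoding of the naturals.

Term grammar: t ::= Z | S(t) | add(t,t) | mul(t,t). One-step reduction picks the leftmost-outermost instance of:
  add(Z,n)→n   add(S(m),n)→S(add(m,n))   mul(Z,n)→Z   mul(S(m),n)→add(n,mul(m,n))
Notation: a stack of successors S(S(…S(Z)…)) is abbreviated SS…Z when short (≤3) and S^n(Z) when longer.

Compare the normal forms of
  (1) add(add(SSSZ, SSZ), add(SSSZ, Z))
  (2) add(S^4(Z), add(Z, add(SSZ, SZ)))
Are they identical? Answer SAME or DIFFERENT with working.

Term A:
  start: add(add(SSSZ, SSZ), add(SSSZ, Z))
  [1] add(S(add(SSZ, SSZ)), add(SSSZ, Z))
  [2] S(add(add(SSZ, SSZ), add(SSSZ, Z)))
  [3] S(add(S(add(SZ, SSZ)), add(SSSZ, Z)))
  [4] S(S(add(add(SZ, SSZ), add(SSSZ, Z))))
  [5] S(S(add(S(add(Z, SSZ)), add(SSSZ, Z))))
  [6] S(S(S(add(add(Z, SSZ), add(SSSZ, Z)))))
  [7] S(S(S(add(SSZ, add(SSSZ, Z)))))
  [8] S(S(S(S(add(SZ, add(SSSZ, Z))))))
  [9] S(S(S(S(S(add(Z, add(SSSZ, Z)))))))
  [10] S(S(S(S(S(add(SSSZ, Z))))))
  [11] S(S(S(S(S(S(add(SSZ, Z)))))))
  [12] S(S(S(S(S(S(S(add(SZ, Z))))))))
  [13] S(S(S(S(S(S(S(S(add(Z, Z)))))))))
  [14] S^8(Z)

Term B:
  start: add(S^4(Z), add(Z, add(SSZ, SZ)))
  [1] S(add(SSSZ, add(Z, add(SSZ, SZ))))
  [2] S(S(add(SSZ, add(Z, add(SSZ, SZ)))))
  [3] S(S(S(add(SZ, add(Z, add(SSZ, SZ))))))
  [4] S(S(S(S(add(Z, add(Z, add(SSZ, SZ)))))))
  [5] S(S(S(S(add(Z, add(SSZ, SZ))))))
  [6] S(S(S(S(add(SSZ, SZ)))))
  [7] S(S(S(S(S(add(SZ, SZ))))))
  [8] S(S(S(S(S(S(add(Z, SZ)))))))
  [9] S^7(Z)

Answer: DIFFERENT — A ⇓ S^8(Z), B ⇓ S^7(Z)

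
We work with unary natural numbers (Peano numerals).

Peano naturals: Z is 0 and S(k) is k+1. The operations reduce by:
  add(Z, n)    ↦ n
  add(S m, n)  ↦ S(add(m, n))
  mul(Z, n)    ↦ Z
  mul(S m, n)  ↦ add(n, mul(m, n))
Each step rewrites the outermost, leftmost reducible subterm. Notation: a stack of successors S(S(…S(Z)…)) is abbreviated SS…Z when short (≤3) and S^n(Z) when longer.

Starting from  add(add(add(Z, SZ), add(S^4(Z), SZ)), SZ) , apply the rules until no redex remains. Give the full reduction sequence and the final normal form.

  start: add(add(add(Z, SZ), add(S^4(Z), SZ)), SZ)
  →1  add(add(SZ, add(S^4(Z), SZ)), SZ)
  →2  add(S(add(Z, add(S^4(Z), SZ))), SZ)
  →3  S(add(add(Z, add(S^4(Z), SZ)), SZ))
  →4  S(add(add(S^4(Z), SZ), SZ))
  →5  S(add(S(add(SSSZ, SZ)), SZ))
  →6  S(S(add(add(SSSZ, SZ), SZ)))
  →7  S(S(add(S(add(SSZ, SZ)), SZ)))
  →8  S(S(S(add(add(SSZ, SZ), SZ))))
  →9  S(S(S(add(S(add(SZ, SZ)), SZ))))
  →10  S(S(S(S(add(add(SZ, SZ), SZ)))))
  →11  S(S(S(S(add(S(add(Z, SZ)), SZ)))))
  →12  S(S(S(S(S(add(add(Z, SZ), SZ))))))
  →13  S(S(S(S(S(add(SZ, SZ))))))
  →14  S(S(S(S(S(S(add(Z, SZ)))))))
  →15  S^7(Z)

Answer: normal form = S^7(Z)  (in 15 steps)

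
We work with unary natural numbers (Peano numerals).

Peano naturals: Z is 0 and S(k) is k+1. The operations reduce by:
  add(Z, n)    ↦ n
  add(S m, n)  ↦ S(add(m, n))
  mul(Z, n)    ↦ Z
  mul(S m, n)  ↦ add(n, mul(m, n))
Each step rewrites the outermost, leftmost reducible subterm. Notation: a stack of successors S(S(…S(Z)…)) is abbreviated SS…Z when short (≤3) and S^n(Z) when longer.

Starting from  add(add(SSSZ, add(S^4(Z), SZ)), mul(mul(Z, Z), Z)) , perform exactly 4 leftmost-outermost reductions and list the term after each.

  start: add(add(SSSZ, add(S^4(Z), SZ)), mul(mul(Z, Z), Z))
  [1] add(S(add(SSZ, add(S^4(Z), SZ))), mul(mul(Z, Z), Z))
  [2] S(add(add(SSZ, add(S^4(Z), SZ)), mul(mul(Z, Z), Z)))
  [3] S(add(S(add(SZ, add(S^4(Z), SZ))), mul(mul(Z, Z), Z)))
  [4] S(S(add(add(SZ, add(S^4(Z), SZ)), mul(mul(Z, Z), Z))))

Answer: after 4 steps: S(S(add(add(SZ, add(S^4(Z), SZ)), mul(mul(Z, Z), Z))))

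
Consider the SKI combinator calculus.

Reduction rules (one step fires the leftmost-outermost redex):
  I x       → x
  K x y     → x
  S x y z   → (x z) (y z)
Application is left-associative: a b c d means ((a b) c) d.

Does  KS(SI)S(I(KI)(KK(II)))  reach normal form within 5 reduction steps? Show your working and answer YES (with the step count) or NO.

  start: KS(SI)S(I(KI)(KK(II)))
  [1] SS(I(KI)(KK(II)))
  [2] SS(KI(KK(II)))
  [3] SSI

Answer: YES — reaches normal form SSI in 3 ≤ 5 steps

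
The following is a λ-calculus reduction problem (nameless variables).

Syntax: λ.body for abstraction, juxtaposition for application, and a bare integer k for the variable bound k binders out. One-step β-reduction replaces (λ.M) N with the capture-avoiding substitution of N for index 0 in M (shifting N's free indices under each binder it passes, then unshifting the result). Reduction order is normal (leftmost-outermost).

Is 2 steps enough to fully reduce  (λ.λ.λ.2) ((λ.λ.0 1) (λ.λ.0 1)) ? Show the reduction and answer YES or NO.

Answer: YES — reaches normal form λ.λ.λ.0 (λ.λ.0 1) in 2 ≤ 2 steps

Derivation:
  start: (λ.λ.λ.2) ((λ.λ.0 1) (λ.λ.0 1))
  [1] λ.λ.(λ.λ.0 1) (λ.λ.0 1)
  [2] λ.λ.λ.0 (λ.λ.0 1)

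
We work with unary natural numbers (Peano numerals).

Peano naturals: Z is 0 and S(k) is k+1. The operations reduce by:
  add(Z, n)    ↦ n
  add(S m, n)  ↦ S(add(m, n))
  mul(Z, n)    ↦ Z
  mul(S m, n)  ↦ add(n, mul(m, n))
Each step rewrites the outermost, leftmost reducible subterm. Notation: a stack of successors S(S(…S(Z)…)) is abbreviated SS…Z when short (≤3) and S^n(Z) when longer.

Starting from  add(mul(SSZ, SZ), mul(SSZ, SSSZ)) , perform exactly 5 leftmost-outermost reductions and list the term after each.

Answer: after 5 steps: S(add(add(SZ, mul(Z, SZ)), mul(SSZ, SSSZ)))

Working:
  start: add(mul(SSZ, SZ), mul(SSZ, SSSZ))
  [1] add(add(SZ, mul(SZ, SZ)), mul(SSZ, SSSZ))
  [2] add(S(add(Z, mul(SZ, SZ))), mul(SSZ, SSSZ))
  [3] S(add(add(Z, mul(SZ, SZ)), mul(SSZ, SSSZ)))
  [4] S(add(mul(SZ, SZ), mul(SSZ, SSSZ)))
  [5] S(add(add(SZ, mul(Z, SZ)), mul(SSZ, SSSZ)))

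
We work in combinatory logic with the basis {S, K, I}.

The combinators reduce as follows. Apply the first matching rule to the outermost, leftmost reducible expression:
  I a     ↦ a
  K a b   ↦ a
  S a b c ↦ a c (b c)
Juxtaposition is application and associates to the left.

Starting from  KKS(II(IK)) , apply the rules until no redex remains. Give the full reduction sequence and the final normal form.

  start: KKS(II(IK))
  step 1: K(II(IK))
  step 2: K(I(IK))
  step 3: K(IK)
  step 4: KK

Answer: normal form = KK  (in 4 steps)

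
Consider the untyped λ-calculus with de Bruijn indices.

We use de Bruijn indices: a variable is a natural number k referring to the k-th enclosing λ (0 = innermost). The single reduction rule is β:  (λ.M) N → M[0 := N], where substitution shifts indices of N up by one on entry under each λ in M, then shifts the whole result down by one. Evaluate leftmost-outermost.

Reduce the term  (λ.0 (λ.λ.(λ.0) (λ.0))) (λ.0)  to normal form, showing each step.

Answer: normal form = λ.λ.λ.0  (in 3 steps)

Derivation:
  start: (λ.0 (λ.λ.(λ.0) (λ.0))) (λ.0)
  →1  (λ.0) (λ.λ.(λ.0) (λ.0))
  →2  λ.λ.(λ.0) (λ.0)
  →3  λ.λ.λ.0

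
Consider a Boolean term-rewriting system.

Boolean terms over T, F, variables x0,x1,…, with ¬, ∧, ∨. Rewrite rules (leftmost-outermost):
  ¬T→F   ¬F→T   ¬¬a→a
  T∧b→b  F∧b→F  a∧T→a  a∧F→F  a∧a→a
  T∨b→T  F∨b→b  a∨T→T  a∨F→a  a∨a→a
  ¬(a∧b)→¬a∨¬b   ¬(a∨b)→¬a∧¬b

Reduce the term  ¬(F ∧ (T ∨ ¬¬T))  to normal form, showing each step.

Answer: normal form = T  (in 3 steps)

Reduction:
  start: ¬(F ∧ (T ∨ ¬¬T))
  step 1: ¬F ∨ ¬(T ∨ ¬¬T)
  step 2: T ∨ ¬(T ∨ ¬¬T)
  step 3: T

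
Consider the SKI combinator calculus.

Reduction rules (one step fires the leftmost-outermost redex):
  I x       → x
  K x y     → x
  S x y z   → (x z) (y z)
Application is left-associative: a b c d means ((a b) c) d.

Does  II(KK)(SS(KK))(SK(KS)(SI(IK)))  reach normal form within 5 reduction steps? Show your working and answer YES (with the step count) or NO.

  start: II(KK)(SS(KK))(SK(KS)(SI(IK)))
  →1  I(KK)(SS(KK))(SK(KS)(SI(IK)))
  →2  KK(SS(KK))(SK(KS)(SI(IK)))
  →3  K(SK(KS)(SI(IK)))
  →4  K(K(SI(IK))(KS(SI(IK))))
  →5  K(SI(IK))

Answer: NO — after 5 steps the term is K(SI(IK)), not yet normal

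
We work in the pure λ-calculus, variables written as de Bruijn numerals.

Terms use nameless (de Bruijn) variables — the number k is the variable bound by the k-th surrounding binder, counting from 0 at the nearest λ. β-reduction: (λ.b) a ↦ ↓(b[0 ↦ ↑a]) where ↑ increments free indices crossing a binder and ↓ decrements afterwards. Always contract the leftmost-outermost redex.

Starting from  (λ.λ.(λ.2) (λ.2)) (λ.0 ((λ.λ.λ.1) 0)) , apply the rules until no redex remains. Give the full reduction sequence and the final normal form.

Answer: normal form = λ.λ.0 (λ.λ.1)  (in 3 steps)

Reduction:
  start: (λ.λ.(λ.2) (λ.2)) (λ.0 ((λ.λ.λ.1) 0))
  [1] λ.(λ.λ.0 ((λ.λ.λ.1) 0)) (λ.λ.0 ((λ.λ.λ.1) 0))
  [2] λ.λ.0 ((λ.λ.λ.1) 0)
  [3] λ.λ.0 (λ.λ.1)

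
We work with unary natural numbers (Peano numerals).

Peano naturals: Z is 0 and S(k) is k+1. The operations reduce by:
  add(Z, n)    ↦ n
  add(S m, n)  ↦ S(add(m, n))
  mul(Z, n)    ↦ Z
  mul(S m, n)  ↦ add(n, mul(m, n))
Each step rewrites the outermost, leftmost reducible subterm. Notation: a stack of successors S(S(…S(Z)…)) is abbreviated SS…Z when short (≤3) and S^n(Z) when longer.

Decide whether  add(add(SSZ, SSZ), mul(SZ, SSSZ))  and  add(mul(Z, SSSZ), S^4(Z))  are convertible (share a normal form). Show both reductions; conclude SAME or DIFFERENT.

Answer: DIFFERENT — A ⇓ S^7(Z), B ⇓ S^4(Z)

Working:
Term A:
  start: add(add(SSZ, SSZ), mul(SZ, SSSZ))
  →1  add(S(add(SZ, SSZ)), mul(SZ, SSSZ))
  →2  S(add(add(SZ, SSZ), mul(SZ, SSSZ)))
  →3  S(add(S(add(Z, SSZ)), mul(SZ, SSSZ)))
  →4  S(S(add(add(Z, SSZ), mul(SZ, SSSZ))))
  →5  S(S(add(SSZ, mul(SZ, SSSZ))))
  →6  S(S(S(add(SZ, mul(SZ, SSSZ)))))
  →7  S(S(S(S(add(Z, mul(SZ, SSSZ))))))
  →8  S(S(S(S(mul(SZ, SSSZ)))))
  →9  S(S(S(S(add(SSSZ, mul(Z, SSSZ))))))
  →10  S(S(S(S(S(add(SSZ, mul(Z, SSSZ)))))))
  →11  S(S(S(S(S(S(add(SZ, mul(Z, SSSZ))))))))
  →12  S(S(S(S(S(S(S(add(Z, mul(Z, SSSZ)))))))))
  →13  S(S(S(S(S(S(S(mul(Z, SSSZ))))))))
  →14  S^7(Z)

Term B:
  start: add(mul(Z, SSSZ), S^4(Z))
  →1  add(Z, S^4(Z))
  →2  S^4(Z)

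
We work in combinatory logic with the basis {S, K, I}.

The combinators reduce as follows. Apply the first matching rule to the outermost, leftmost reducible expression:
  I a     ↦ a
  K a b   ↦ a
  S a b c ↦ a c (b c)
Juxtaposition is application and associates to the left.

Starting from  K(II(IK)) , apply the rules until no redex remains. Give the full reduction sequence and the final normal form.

Answer: normal form = KK  (in 3 steps)

Working:
  start: K(II(IK))
  [1] K(I(IK))
  [2] K(IK)
  [3] KK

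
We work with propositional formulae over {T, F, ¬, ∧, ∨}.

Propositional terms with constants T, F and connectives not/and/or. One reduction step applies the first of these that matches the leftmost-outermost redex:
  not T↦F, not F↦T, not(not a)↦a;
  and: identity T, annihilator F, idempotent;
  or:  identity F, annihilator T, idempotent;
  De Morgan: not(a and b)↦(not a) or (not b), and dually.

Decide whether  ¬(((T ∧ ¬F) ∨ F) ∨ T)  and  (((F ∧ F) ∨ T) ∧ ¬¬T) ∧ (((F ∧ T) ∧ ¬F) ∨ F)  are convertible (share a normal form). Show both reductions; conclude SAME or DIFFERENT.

Answer: SAME — A ⇓ F, B ⇓ F

Reduction:
Term A:
  start: ¬(((T ∧ ¬F) ∨ F) ∨ T)
  [1] ¬((T ∧ ¬F) ∨ F) ∧ ¬T
  [2] (¬(T ∧ ¬F) ∧ ¬F) ∧ ¬T
  [3] ((¬T ∨ ¬¬F) ∧ ¬F) ∧ ¬T
  [4] ((F ∨ ¬¬F) ∧ ¬F) ∧ ¬T
  [5] (¬¬F ∧ ¬F) ∧ ¬T
  [6] (F ∧ ¬F) ∧ ¬T
  [7] F ∧ ¬T
  [8] F

Term B:
  start: (((F ∧ F) ∨ T) ∧ ¬¬T) ∧ (((F ∧ T) ∧ ¬F) ∨ F)
  [1] (T ∧ ¬¬T) ∧ (((F ∧ T) ∧ ¬F) ∨ F)
  [2] ¬¬T ∧ (((F ∧ T) ∧ ¬F) ∨ F)
  [3] T ∧ (((F ∧ T) ∧ ¬F) ∨ F)
  [4] ((F ∧ T) ∧ ¬F) ∨ F
  [5] (F ∧ T) ∧ ¬F
  [6] F ∧ ¬F
  [7] F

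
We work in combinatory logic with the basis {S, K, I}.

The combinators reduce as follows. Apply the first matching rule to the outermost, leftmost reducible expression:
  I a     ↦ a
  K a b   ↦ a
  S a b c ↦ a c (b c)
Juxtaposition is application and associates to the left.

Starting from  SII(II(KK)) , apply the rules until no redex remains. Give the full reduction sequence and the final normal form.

  start: SII(II(KK))
  step 1: I(II(KK))(I(II(KK)))
  step 2: II(KK)(I(II(KK)))
  step 3: I(KK)(I(II(KK)))
  step 4: KK(I(II(KK)))
  step 5: K

Answer: normal form = K  (in 5 steps)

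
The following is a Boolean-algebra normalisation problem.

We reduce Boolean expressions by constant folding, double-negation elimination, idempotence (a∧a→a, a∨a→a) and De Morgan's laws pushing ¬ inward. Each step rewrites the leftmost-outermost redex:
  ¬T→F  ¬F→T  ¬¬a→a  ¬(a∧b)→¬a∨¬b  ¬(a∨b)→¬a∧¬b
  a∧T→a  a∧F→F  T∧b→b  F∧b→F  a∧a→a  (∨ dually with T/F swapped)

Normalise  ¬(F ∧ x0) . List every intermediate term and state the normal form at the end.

  start: ¬(F ∧ x0)
  →1  ¬F ∨ ¬x0
  →2  T ∨ ¬x0
  →3  T

Answer: normal form = T  (in 3 steps)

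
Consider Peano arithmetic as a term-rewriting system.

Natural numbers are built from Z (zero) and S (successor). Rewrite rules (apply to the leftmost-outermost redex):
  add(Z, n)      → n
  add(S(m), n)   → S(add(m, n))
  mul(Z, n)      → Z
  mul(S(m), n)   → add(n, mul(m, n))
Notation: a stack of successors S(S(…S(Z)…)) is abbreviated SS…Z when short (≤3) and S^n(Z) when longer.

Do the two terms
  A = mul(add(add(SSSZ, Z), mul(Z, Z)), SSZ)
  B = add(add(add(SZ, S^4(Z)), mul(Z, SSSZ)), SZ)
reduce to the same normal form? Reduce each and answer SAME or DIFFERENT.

Term A:
  start: mul(add(add(SSSZ, Z), mul(Z, Z)), SSZ)
  →1  mul(add(S(add(SSZ, Z)), mul(Z, Z)), SSZ)
  →2  mul(S(add(add(SSZ, Z), mul(Z, Z))), SSZ)
  →3  add(SSZ, mul(add(add(SSZ, Z), mul(Z, Z)), SSZ))
  →4  S(add(SZ, mul(add(add(SSZ, Z), mul(Z, Z)), SSZ)))
  →5  S(S(add(Z, mul(add(add(SSZ, Z), mul(Z, Z)), SSZ))))
  →6  S(S(mul(add(add(SSZ, Z), mul(Z, Z)), SSZ)))
  →7  S(S(mul(add(S(add(SZ, Z)), mul(Z, Z)), SSZ)))
  →8  S(S(mul(S(add(add(SZ, Z), mul(Z, Z))), SSZ)))
  →9  S(S(add(SSZ, mul(add(add(SZ, Z), mul(Z, Z)), SSZ))))
  →10  S(S(S(add(SZ, mul(add(add(SZ, Z), mul(Z, Z)), SSZ)))))
  →11  S(S(S(S(add(Z, mul(add(add(SZ, Z), mul(Z, Z)), SSZ))))))
  →12  S(S(S(S(mul(add(add(SZ, Z), mul(Z, Z)), SSZ)))))
  →13  S(S(S(S(mul(add(S(add(Z, Z)), mul(Z, Z)), SSZ)))))
  →14  S(S(S(S(mul(S(add(add(Z, Z), mul(Z, Z))), SSZ)))))
  →15  S(S(S(S(add(SSZ, mul(add(add(Z, Z), mul(Z, Z)), SSZ))))))
  →16  S(S(S(S(S(add(SZ, mul(add(add(Z, Z), mul(Z, Z)), SSZ)))))))
  →17  S(S(S(S(S(S(add(Z, mul(add(add(Z, Z), mul(Z, Z)), SSZ))))))))
  →18  S(S(S(S(S(S(mul(add(add(Z, Z), mul(Z, Z)), SSZ)))))))
  →19  S(S(S(S(S(S(mul(add(Z, mul(Z, Z)), SSZ)))))))
  →20  S(S(S(S(S(S(mul(mul(Z, Z), SSZ)))))))
  →21  S(S(S(S(S(S(mul(Z, SSZ)))))))
  →22  S^6(Z)

Term B:
  start: add(add(add(SZ, S^4(Z)), mul(Z, SSSZ)), SZ)
  →1  add(add(S(add(Z, S^4(Z))), mul(Z, SSSZ)), SZ)
  →2  add(S(add(add(Z, S^4(Z)), mul(Z, SSSZ))), SZ)
  →3  S(add(add(add(Z, S^4(Z)), mul(Z, SSSZ)), SZ))
  →4  S(add(add(S^4(Z), mul(Z, SSSZ)), SZ))
  →5  S(add(S(add(SSSZ, mul(Z, SSSZ))), SZ))
  →6  S(S(add(add(SSSZ, mul(Z, SSSZ)), SZ)))
  →7  S(S(add(S(add(SSZ, mul(Z, SSSZ))), SZ)))
  →8  S(S(S(add(add(SSZ, mul(Z, SSSZ)), SZ))))
  →9  S(S(S(add(S(add(SZ, mul(Z, SSSZ))), SZ))))
  →10  S(S(S(S(add(add(SZ, mul(Z, SSSZ)), SZ)))))
  →11  S(S(S(S(add(S(add(Z, mul(Z, SSSZ))), SZ)))))
  →12  S(S(S(S(S(add(add(Z, mul(Z, SSSZ)), SZ))))))
  →13  S(S(S(S(S(add(mul(Z, SSSZ), SZ))))))
  →14  S(S(S(S(S(add(Z, SZ))))))
  →15  S^6(Z)

Answer: SAME — A ⇓ S^6(Z), B ⇓ S^6(Z)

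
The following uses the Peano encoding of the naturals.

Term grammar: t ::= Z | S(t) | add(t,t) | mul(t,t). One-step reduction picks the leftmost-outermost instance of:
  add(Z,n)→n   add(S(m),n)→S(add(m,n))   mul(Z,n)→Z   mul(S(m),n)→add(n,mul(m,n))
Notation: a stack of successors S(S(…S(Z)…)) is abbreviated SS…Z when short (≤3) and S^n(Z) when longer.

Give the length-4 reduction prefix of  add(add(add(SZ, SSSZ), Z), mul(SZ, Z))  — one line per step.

  start: add(add(add(SZ, SSSZ), Z), mul(SZ, Z))
  →1  add(add(S(add(Z, SSSZ)), Z), mul(SZ, Z))
  →2  add(S(add(add(Z, SSSZ), Z)), mul(SZ, Z))
  →3  S(add(add(add(Z, SSSZ), Z), mul(SZ, Z)))
  →4  S(add(add(SSSZ, Z), mul(SZ, Z)))

Answer: after 4 steps: S(add(add(SSSZ, Z), mul(SZ, Z)))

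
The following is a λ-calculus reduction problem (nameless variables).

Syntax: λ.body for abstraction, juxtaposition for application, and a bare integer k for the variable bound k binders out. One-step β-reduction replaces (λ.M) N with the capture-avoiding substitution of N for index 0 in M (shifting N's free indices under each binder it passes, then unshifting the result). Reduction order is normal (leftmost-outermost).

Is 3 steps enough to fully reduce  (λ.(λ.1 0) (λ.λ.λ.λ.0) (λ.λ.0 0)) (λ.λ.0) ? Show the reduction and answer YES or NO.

Answer: NO — after 3 steps the term is (λ.0) (λ.λ.0 0), not yet normal

Working:
  start: (λ.(λ.1 0) (λ.λ.λ.λ.0) (λ.λ.0 0)) (λ.λ.0)
  →1  (λ.(λ.λ.0) 0) (λ.λ.λ.λ.0) (λ.λ.0 0)
  →2  (λ.λ.0) (λ.λ.λ.λ.0) (λ.λ.0 0)
  →3  (λ.0) (λ.λ.0 0)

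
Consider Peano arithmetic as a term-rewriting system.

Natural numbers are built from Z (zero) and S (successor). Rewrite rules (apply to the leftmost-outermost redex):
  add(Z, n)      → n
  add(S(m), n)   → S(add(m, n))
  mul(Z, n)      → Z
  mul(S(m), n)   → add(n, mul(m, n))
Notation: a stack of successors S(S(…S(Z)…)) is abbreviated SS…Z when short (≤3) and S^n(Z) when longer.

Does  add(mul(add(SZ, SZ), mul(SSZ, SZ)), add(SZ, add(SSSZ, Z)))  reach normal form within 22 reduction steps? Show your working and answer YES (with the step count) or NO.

Answer: NO — after 22 steps the term is S(S(S(add(add(add(SZ, mul(Z, SZ)), mul(Z, mul(SSZ, SZ))), add(SZ, add(SSSZ, Z)))))), not yet normal

Working:
  start: add(mul(add(SZ, SZ), mul(SSZ, SZ)), add(SZ, add(SSSZ, Z)))
  →1  add(mul(S(add(Z, SZ)), mul(SSZ, SZ)), add(SZ, add(SSSZ, Z)))
  →2  add(add(mul(SSZ, SZ), mul(add(Z, SZ), mul(SSZ, SZ))), add(SZ, add(SSSZ, Z)))
  →3  add(add(add(SZ, mul(SZ, SZ)), mul(add(Z, SZ), mul(SSZ, SZ))), add(SZ, add(SSSZ, Z)))
  →4  add(add(S(add(Z, mul(SZ, SZ))), mul(add(Z, SZ), mul(SSZ, SZ))), add(SZ, add(SSSZ, Z)))
  →5  add(S(add(add(Z, mul(SZ, SZ)), mul(add(Z, SZ), mul(SSZ, SZ)))), add(SZ, add(SSSZ, Z)))
  →6  S(add(add(add(Z, mul(SZ, SZ)), mul(add(Z, SZ), mul(SSZ, SZ))), add(SZ, add(SSSZ, Z))))
  →7  S(add(add(mul(SZ, SZ), mul(add(Z, SZ), mul(SSZ, SZ))), add(SZ, add(SSSZ, Z))))
  →8  S(add(add(add(SZ, mul(Z, SZ)), mul(add(Z, SZ), mul(SSZ, SZ))), add(SZ, add(SSSZ, Z))))
  →9  S(add(add(S(add(Z, mul(Z, SZ))), mul(add(Z, SZ), mul(SSZ, SZ))), add(SZ, add(SSSZ, Z))))
  →10  S(add(S(add(add(Z, mul(Z, SZ)), mul(add(Z, SZ), mul(SSZ, SZ)))), add(SZ, add(SSSZ, Z))))
  →11  S(S(add(add(add(Z, mul(Z, SZ)), mul(add(Z, SZ), mul(SSZ, SZ))), add(SZ, add(SSSZ, Z)))))
  →12  S(S(add(add(mul(Z, SZ), mul(add(Z, SZ), mul(SSZ, SZ))), add(SZ, add(SSSZ, Z)))))
  →13  S(S(add(add(Z, mul(add(Z, SZ), mul(SSZ, SZ))), add(SZ, add(SSSZ, Z)))))
  →14  S(S(add(mul(add(Z, SZ), mul(SSZ, SZ)), add(SZ, add(SSSZ, Z)))))
  →15  S(S(add(mul(SZ, mul(SSZ, SZ)), add(SZ, add(SSSZ, Z)))))
  →16  S(S(add(add(mul(SSZ, SZ), mul(Z, mul(SSZ, SZ))), add(SZ, add(SSSZ, Z)))))
  →17  S(S(add(add(add(SZ, mul(SZ, SZ)), mul(Z, mul(SSZ, SZ))), add(SZ, add(SSSZ, Z)))))
  →18  S(S(add(add(S(add(Z, mul(SZ, SZ))), mul(Z, mul(SSZ, SZ))), add(SZ, add(SSSZ, Z)))))
  →19  S(S(add(S(add(add(Z, mul(SZ, SZ)), mul(Z, mul(SSZ, SZ)))), add(SZ, add(SSSZ, Z)))))
  →20  S(S(S(add(add(add(Z, mul(SZ, SZ)), mul(Z, mul(SSZ, SZ))), add(SZ, add(SSSZ, Z))))))
  →21  S(S(S(add(add(mul(SZ, SZ), mul(Z, mul(SSZ, SZ))), add(SZ, add(SSSZ, Z))))))
  →22  S(S(S(add(add(add(SZ, mul(Z, SZ)), mul(Z, mul(SSZ, SZ))), add(SZ, add(SSSZ, Z))))))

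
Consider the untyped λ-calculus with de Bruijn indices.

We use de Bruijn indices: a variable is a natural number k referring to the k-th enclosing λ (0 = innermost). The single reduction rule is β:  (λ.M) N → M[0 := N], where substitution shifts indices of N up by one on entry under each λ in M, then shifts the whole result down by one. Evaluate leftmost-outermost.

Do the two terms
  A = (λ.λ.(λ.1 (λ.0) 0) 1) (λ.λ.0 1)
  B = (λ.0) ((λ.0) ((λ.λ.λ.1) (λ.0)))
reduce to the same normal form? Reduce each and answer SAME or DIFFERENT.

Answer: DIFFERENT — A ⇓ λ.0 (λ.0) (λ.λ.0 1), B ⇓ λ.λ.1

Reduction:
Term A:
  start: (λ.λ.(λ.1 (λ.0) 0) 1) (λ.λ.0 1)
  [1] λ.(λ.1 (λ.0) 0) (λ.λ.0 1)
  [2] λ.0 (λ.0) (λ.λ.0 1)

Term B:
  start: (λ.0) ((λ.0) ((λ.λ.λ.1) (λ.0)))
  [1] (λ.0) ((λ.λ.λ.1) (λ.0))
  [2] (λ.λ.λ.1) (λ.0)
  [3] λ.λ.1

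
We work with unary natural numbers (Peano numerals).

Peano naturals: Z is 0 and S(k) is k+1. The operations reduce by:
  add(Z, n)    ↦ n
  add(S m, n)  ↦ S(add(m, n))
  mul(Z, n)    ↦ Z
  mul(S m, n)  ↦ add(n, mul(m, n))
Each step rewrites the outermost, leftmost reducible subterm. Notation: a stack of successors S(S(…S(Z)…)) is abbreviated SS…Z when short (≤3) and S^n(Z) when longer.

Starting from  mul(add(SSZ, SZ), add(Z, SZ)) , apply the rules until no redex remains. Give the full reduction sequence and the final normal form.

Answer: normal form = SSSZ  (in 16 steps)

Reduction:
  start: mul(add(SSZ, SZ), add(Z, SZ))
  →1  mul(S(add(SZ, SZ)), add(Z, SZ))
  →2  add(add(Z, SZ), mul(add(SZ, SZ), add(Z, SZ)))
  →3  add(SZ, mul(add(SZ, SZ), add(Z, SZ)))
  →4  S(add(Z, mul(add(SZ, SZ), add(Z, SZ))))
  →5  S(mul(add(SZ, SZ), add(Z, SZ)))
  →6  S(mul(S(add(Z, SZ)), add(Z, SZ)))
  →7  S(add(add(Z, SZ), mul(add(Z, SZ), add(Z, SZ))))
  →8  S(add(SZ, mul(add(Z, SZ), add(Z, SZ))))
  →9  S(S(add(Z, mul(add(Z, SZ), add(Z, SZ)))))
  →10  S(S(mul(add(Z, SZ), add(Z, SZ))))
  →11  S(S(mul(SZ, add(Z, SZ))))
  →12  S(S(add(add(Z, SZ), mul(Z, add(Z, SZ)))))
  →13  S(S(add(SZ, mul(Z, add(Z, SZ)))))
  →14  S(S(S(add(Z, mul(Z, add(Z, SZ))))))
  →15  S(S(S(mul(Z, add(Z, SZ)))))
  →16  SSSZ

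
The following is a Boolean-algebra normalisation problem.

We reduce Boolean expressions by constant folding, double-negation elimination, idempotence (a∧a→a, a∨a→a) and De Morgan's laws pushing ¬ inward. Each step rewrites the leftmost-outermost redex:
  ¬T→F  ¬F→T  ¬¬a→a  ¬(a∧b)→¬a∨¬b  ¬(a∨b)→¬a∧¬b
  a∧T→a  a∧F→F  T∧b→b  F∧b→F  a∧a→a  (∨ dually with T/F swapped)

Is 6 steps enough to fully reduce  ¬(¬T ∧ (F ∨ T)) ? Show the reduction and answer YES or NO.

Answer: YES — reaches normal form T in 3 ≤ 6 steps

Working:
  start: ¬(¬T ∧ (F ∨ T))
  step 1: ¬¬T ∨ ¬(F ∨ T)
  step 2: T ∨ ¬(F ∨ T)
  step 3: T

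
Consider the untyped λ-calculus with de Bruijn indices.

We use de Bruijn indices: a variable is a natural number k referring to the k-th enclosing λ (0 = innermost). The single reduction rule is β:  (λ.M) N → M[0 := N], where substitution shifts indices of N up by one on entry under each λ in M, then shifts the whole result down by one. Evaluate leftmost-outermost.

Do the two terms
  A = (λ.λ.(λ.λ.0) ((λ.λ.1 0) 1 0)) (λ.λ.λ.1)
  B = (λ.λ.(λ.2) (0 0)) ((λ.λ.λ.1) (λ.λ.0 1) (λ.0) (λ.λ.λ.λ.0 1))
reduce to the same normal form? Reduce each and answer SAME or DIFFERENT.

Term A:
  start: (λ.λ.(λ.λ.0) ((λ.λ.1 0) 1 0)) (λ.λ.λ.1)
  [1] λ.(λ.λ.0) ((λ.λ.1 0) (λ.λ.λ.1) 0)
  [2] λ.λ.0

Term B:
  start: (λ.λ.(λ.2) (0 0)) ((λ.λ.λ.1) (λ.λ.0 1) (λ.0) (λ.λ.λ.λ.0 1))
  [1] λ.(λ.(λ.λ.λ.1) (λ.λ.0 1) (λ.0) (λ.λ.λ.λ.0 1)) (0 0)
  [2] λ.(λ.λ.λ.1) (λ.λ.0 1) (λ.0) (λ.λ.λ.λ.0 1)
  [3] λ.(λ.λ.1) (λ.0) (λ.λ.λ.λ.0 1)
  [4] λ.(λ.λ.0) (λ.λ.λ.λ.0 1)
  [5] λ.λ.0

Answer: SAME — A ⇓ λ.λ.0, B ⇓ λ.λ.0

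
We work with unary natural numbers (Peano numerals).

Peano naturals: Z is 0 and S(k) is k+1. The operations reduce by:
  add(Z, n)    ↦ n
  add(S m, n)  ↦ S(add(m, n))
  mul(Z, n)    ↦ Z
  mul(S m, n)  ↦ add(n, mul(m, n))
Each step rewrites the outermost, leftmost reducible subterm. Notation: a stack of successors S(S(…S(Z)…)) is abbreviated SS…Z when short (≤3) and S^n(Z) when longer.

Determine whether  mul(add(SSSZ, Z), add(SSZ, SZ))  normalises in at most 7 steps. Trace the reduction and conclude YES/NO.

Answer: NO — after 7 steps the term is S(S(add(SZ, mul(add(SSZ, Z), add(SSZ, SZ))))), not yet normal

Working:
  start: mul(add(SSSZ, Z), add(SSZ, SZ))
  →1  mul(S(add(SSZ, Z)), add(SSZ, SZ))
  →2  add(add(SSZ, SZ), mul(add(SSZ, Z), add(SSZ, SZ)))
  →3  add(S(add(SZ, SZ)), mul(add(SSZ, Z), add(SSZ, SZ)))
  →4  S(add(add(SZ, SZ), mul(add(SSZ, Z), add(SSZ, SZ))))
  →5  S(add(S(add(Z, SZ)), mul(add(SSZ, Z), add(SSZ, SZ))))
  →6  S(S(add(add(Z, SZ), mul(add(SSZ, Z), add(SSZ, SZ)))))
  →7  S(S(add(SZ, mul(add(SSZ, Z), add(SSZ, SZ)))))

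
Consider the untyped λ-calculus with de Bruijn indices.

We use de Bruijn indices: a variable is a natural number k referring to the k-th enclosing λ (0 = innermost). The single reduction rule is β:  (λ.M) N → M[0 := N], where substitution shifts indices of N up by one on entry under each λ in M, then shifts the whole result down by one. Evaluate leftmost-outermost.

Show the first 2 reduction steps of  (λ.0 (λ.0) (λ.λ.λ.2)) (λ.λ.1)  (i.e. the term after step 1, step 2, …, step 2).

  start: (λ.0 (λ.0) (λ.λ.λ.2)) (λ.λ.1)
  step 1: (λ.λ.1) (λ.0) (λ.λ.λ.2)
  step 2: (λ.λ.0) (λ.λ.λ.2)

Answer: after 2 steps: (λ.λ.0) (λ.λ.λ.2)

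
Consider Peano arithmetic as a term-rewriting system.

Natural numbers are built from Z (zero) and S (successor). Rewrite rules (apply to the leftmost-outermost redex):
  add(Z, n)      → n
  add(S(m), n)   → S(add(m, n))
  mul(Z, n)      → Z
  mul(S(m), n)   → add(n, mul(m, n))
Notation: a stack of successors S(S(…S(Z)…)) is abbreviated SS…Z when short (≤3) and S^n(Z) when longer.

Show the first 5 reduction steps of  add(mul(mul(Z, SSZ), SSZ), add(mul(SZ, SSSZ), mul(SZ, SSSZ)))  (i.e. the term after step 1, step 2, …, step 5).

Answer: after 5 steps: add(S(add(SSZ, mul(Z, SSSZ))), mul(SZ, SSSZ))

Reduction:
  start: add(mul(mul(Z, SSZ), SSZ), add(mul(SZ, SSSZ), mul(SZ, SSSZ)))
  [1] add(mul(Z, SSZ), add(mul(SZ, SSSZ), mul(SZ, SSSZ)))
  [2] add(Z, add(mul(SZ, SSSZ), mul(SZ, SSSZ)))
  [3] add(mul(SZ, SSSZ), mul(SZ, SSSZ))
  [4] add(add(SSSZ, mul(Z, SSSZ)), mul(SZ, SSSZ))
  [5] add(S(add(SSZ, mul(Z, SSSZ))), mul(SZ, SSSZ))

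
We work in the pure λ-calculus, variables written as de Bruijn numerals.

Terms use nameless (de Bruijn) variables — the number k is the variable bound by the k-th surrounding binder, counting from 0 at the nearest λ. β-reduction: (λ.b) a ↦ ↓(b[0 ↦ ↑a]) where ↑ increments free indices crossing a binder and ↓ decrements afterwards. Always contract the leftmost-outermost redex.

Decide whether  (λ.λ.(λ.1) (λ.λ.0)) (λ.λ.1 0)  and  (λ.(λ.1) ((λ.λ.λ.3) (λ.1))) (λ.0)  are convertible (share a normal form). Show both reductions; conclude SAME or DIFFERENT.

Term A:
  start: (λ.λ.(λ.1) (λ.λ.0)) (λ.λ.1 0)
  step 1: λ.(λ.1) (λ.λ.0)
  step 2: λ.0

Term B:
  start: (λ.(λ.1) ((λ.λ.λ.3) (λ.1))) (λ.0)
  step 1: (λ.λ.0) ((λ.λ.λ.λ.0) (λ.λ.0))
  step 2: λ.0

Answer: SAME — A ⇓ λ.0, B ⇓ λ.0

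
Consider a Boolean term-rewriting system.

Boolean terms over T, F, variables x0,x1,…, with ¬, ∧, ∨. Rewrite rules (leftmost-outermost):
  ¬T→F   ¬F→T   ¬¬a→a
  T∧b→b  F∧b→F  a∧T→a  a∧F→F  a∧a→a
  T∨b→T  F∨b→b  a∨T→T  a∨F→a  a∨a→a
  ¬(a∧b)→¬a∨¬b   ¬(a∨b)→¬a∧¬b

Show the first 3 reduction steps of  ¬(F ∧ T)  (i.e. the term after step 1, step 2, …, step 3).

  start: ¬(F ∧ T)
  →1  ¬F ∨ ¬T
  →2  T ∨ ¬T
  →3  T

Answer: after 3 steps: T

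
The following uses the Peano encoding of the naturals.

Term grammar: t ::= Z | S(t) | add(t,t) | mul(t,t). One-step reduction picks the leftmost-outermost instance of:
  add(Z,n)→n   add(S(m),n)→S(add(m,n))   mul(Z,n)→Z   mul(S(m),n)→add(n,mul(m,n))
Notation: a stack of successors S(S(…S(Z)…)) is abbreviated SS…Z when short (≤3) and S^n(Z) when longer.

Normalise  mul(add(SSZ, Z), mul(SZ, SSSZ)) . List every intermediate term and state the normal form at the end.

Answer: normal form = S^6(Z)  (in 26 steps)

Working:
  start: mul(add(SSZ, Z), mul(SZ, SSSZ))
  step 1: mul(S(add(SZ, Z)), mul(SZ, SSSZ))
  step 2: add(mul(SZ, SSSZ), mul(add(SZ, Z), mul(SZ, SSSZ)))
  step 3: add(add(SSSZ, mul(Z, SSSZ)), mul(add(SZ, Z), mul(SZ, SSSZ)))
  step 4: add(S(add(SSZ, mul(Z, SSSZ))), mul(add(SZ, Z), mul(SZ, SSSZ)))
  step 5: S(add(add(SSZ, mul(Z, SSSZ)), mul(add(SZ, Z), mul(SZ, SSSZ))))
  step 6: S(add(S(add(SZ, mul(Z, SSSZ))), mul(add(SZ, Z), mul(SZ, SSSZ))))
  step 7: S(S(add(add(SZ, mul(Z, SSSZ)), mul(add(SZ, Z), mul(SZ, SSSZ)))))
  step 8: S(S(add(S(add(Z, mul(Z, SSSZ))), mul(add(SZ, Z), mul(SZ, SSSZ)))))
  step 9: S(S(S(add(add(Z, mul(Z, SSSZ)), mul(add(SZ, Z), mul(SZ, SSSZ))))))
  step 10: S(S(S(add(mul(Z, SSSZ), mul(add(SZ, Z), mul(SZ, SSSZ))))))
  step 11: S(S(S(add(Z, mul(add(SZ, Z), mul(SZ, SSSZ))))))
  step 12: S(S(S(mul(add(SZ, Z), mul(SZ, SSSZ)))))
  step 13: S(S(S(mul(S(add(Z, Z)), mul(SZ, SSSZ)))))
  step 14: S(S(S(add(mul(SZ, SSSZ), mul(add(Z, Z), mul(SZ, SSSZ))))))
  step 15: S(S(S(add(add(SSSZ, mul(Z, SSSZ)), mul(add(Z, Z), mul(SZ, SSSZ))))))
  step 16: S(S(S(add(S(add(SSZ, mul(Z, SSSZ))), mul(add(Z, Z), mul(SZ, SSSZ))))))
  step 17: S(S(S(S(add(add(SSZ, mul(Z, SSSZ)), mul(add(Z, Z), mul(SZ, SSSZ)))))))
  step 18: S(S(S(S(add(S(add(SZ, mul(Z, SSSZ))), mul(add(Z, Z), mul(SZ, SSSZ)))))))
  step 19: S(S(S(S(S(add(add(SZ, mul(Z, SSSZ)), mul(add(Z, Z), mul(SZ, SSSZ))))))))
  step 20: S(S(S(S(S(add(S(add(Z, mul(Z, SSSZ))), mul(add(Z, Z), mul(SZ, SSSZ))))))))
  step 21: S(S(S(S(S(S(add(add(Z, mul(Z, SSSZ)), mul(add(Z, Z), mul(SZ, SSSZ)))))))))
  step 22: S(S(S(S(S(S(add(mul(Z, SSSZ), mul(add(Z, Z), mul(SZ, SSSZ)))))))))
  step 23: S(S(S(S(S(S(add(Z, mul(add(Z, Z), mul(SZ, SSSZ)))))))))
  step 24: S(S(S(S(S(S(mul(add(Z, Z), mul(SZ, SSSZ))))))))
  step 25: S(S(S(S(S(S(mul(Z, mul(SZ, SSSZ))))))))
  step 26: S^6(Z)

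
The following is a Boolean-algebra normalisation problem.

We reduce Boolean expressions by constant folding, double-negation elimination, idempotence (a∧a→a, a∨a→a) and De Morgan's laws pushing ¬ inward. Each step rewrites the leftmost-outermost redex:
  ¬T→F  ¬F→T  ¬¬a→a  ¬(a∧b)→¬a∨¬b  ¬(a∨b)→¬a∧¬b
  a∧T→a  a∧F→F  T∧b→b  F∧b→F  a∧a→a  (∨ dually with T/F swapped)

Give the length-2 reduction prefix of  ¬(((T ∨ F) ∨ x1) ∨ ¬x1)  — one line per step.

Answer: after 2 steps: (¬(T ∨ F) ∧ ¬x1) ∧ ¬¬x1

Working:
  start: ¬(((T ∨ F) ∨ x1) ∨ ¬x1)
  →1  ¬((T ∨ F) ∨ x1) ∧ ¬¬x1
  →2  (¬(T ∨ F) ∧ ¬x1) ∧ ¬¬x1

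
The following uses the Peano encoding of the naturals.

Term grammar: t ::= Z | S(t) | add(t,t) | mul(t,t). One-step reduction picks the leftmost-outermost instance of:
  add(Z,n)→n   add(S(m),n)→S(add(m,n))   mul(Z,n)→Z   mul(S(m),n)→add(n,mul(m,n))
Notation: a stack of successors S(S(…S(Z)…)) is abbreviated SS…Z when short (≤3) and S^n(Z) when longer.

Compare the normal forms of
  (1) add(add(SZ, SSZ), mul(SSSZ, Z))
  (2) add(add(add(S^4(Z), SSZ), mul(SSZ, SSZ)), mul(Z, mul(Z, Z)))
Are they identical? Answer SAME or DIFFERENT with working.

Answer: DIFFERENT — A ⇓ SSSZ, B ⇓ S^10(Z)

Derivation:
Term A:
  start: add(add(SZ, SSZ), mul(SSSZ, Z))
  step 1: add(S(add(Z, SSZ)), mul(SSSZ, Z))
  step 2: S(add(add(Z, SSZ), mul(SSSZ, Z)))
  step 3: S(add(SSZ, mul(SSSZ, Z)))
  step 4: S(S(add(SZ, mul(SSSZ, Z))))
  step 5: S(S(S(add(Z, mul(SSSZ, Z)))))
  step 6: S(S(S(mul(SSSZ, Z))))
  step 7: S(S(S(add(Z, mul(SSZ, Z)))))
  step 8: S(S(S(mul(SSZ, Z))))
  step 9: S(S(S(add(Z, mul(SZ, Z)))))
  step 10: S(S(S(mul(SZ, Z))))
  step 11: S(S(S(add(Z, mul(Z, Z)))))
  step 12: S(S(S(mul(Z, Z))))
  step 13: SSSZ

Term B:
  start: add(add(add(S^4(Z), SSZ), mul(SSZ, SSZ)), mul(Z, mul(Z, Z)))
  step 1: add(add(S(add(SSSZ, SSZ)), mul(SSZ, SSZ)), mul(Z, mul(Z, Z)))
  step 2: add(S(add(add(SSSZ, SSZ), mul(SSZ, SSZ))), mul(Z, mul(Z, Z)))
  step 3: S(add(add(add(SSSZ, SSZ), mul(SSZ, SSZ)), mul(Z, mul(Z, Z))))
  step 4: S(add(add(S(add(SSZ, SSZ)), mul(SSZ, SSZ)), mul(Z, mul(Z, Z))))
  step 5: S(add(S(add(add(SSZ, SSZ), mul(SSZ, SSZ))), mul(Z, mul(Z, Z))))
  step 6: S(S(add(add(add(SSZ, SSZ), mul(SSZ, SSZ)), mul(Z, mul(Z, Z)))))
  step 7: S(S(add(add(S(add(SZ, SSZ)), mul(SSZ, SSZ)), mul(Z, mul(Z, Z)))))
  step 8: S(S(add(S(add(add(SZ, SSZ), mul(SSZ, SSZ))), mul(Z, mul(Z, Z)))))
  step 9: S(S(S(add(add(add(SZ, SSZ), mul(SSZ, SSZ)), mul(Z, mul(Z, Z))))))
  step 10: S(S(S(add(add(S(add(Z, SSZ)), mul(SSZ, SSZ)), mul(Z, mul(Z, Z))))))
  step 11: S(S(S(add(S(add(add(Z, SSZ), mul(SSZ, SSZ))), mul(Z, mul(Z, Z))))))
  step 12: S(S(S(S(add(add(add(Z, SSZ), mul(SSZ, SSZ)), mul(Z, mul(Z, Z)))))))
  step 13: S(S(S(S(add(add(SSZ, mul(SSZ, SSZ)), mul(Z, mul(Z, Z)))))))
  step 14: S(S(S(S(add(S(add(SZ, mul(SSZ, SSZ))), mul(Z, mul(Z, Z)))))))
  step 15: S(S(S(S(S(add(add(SZ, mul(SSZ, SSZ)), mul(Z, mul(Z, Z))))))))
  step 16: S(S(S(S(S(add(S(add(Z, mul(SSZ, SSZ))), mul(Z, mul(Z, Z))))))))
  step 17: S(S(S(S(S(S(add(add(Z, mul(SSZ, SSZ)), mul(Z, mul(Z, Z)))))))))
  step 18: S(S(S(S(S(S(add(mul(SSZ, SSZ), mul(Z, mul(Z, Z)))))))))
  step 19: S(S(S(S(S(S(add(add(SSZ, mul(SZ, SSZ)), mul(Z, mul(Z, Z)))))))))
  step 20: S(S(S(S(S(S(add(S(add(SZ, mul(SZ, SSZ))), mul(Z, mul(Z, Z)))))))))
  step 21: S(S(S(S(S(S(S(add(add(SZ, mul(SZ, SSZ)), mul(Z, mul(Z, Z))))))))))
  step 22: S(S(S(S(S(S(S(add(S(add(Z, mul(SZ, SSZ))), mul(Z, mul(Z, Z))))))))))
  step 23: S(S(S(S(S(S(S(S(add(add(Z, mul(SZ, SSZ)), mul(Z, mul(Z, Z)))))))))))
  step 24: S(S(S(S(S(S(S(S(add(mul(SZ, SSZ), mul(Z, mul(Z, Z)))))))))))
  step 25: S(S(S(S(S(S(S(S(add(add(SSZ, mul(Z, SSZ)), mul(Z, mul(Z, Z)))))))))))
  step 26: S(S(S(S(S(S(S(S(add(S(add(SZ, mul(Z, SSZ))), mul(Z, mul(Z, Z)))))))))))
  step 27: S(S(S(S(S(S(S(S(S(add(add(SZ, mul(Z, SSZ)), mul(Z, mul(Z, Z))))))))))))
  step 28: S(S(S(S(S(S(S(S(S(add(S(add(Z, mul(Z, SSZ))), mul(Z, mul(Z, Z))))))))))))
  step 29: S(S(S(S(S(S(S(S(S(S(add(add(Z, mul(Z, SSZ)), mul(Z, mul(Z, Z)))))))))))))
  step 30: S(S(S(S(S(S(S(S(S(S(add(mul(Z, SSZ), mul(Z, mul(Z, Z)))))))))))))
  step 31: S(S(S(S(S(S(S(S(S(S(add(Z, mul(Z, mul(Z, Z)))))))))))))
  step 32: S(S(S(S(S(S(S(S(S(S(mul(Z, mul(Z, Z))))))))))))
  step 33: S^10(Z)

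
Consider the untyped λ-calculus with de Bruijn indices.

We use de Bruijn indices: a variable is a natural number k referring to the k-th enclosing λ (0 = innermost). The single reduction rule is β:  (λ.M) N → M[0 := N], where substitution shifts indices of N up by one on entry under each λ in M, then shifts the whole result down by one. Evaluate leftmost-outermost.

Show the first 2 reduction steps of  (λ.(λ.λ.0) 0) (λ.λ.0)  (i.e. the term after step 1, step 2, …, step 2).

Answer: after 2 steps: λ.0

Derivation:
  start: (λ.(λ.λ.0) 0) (λ.λ.0)
  step 1: (λ.λ.0) (λ.λ.0)
  step 2: λ.0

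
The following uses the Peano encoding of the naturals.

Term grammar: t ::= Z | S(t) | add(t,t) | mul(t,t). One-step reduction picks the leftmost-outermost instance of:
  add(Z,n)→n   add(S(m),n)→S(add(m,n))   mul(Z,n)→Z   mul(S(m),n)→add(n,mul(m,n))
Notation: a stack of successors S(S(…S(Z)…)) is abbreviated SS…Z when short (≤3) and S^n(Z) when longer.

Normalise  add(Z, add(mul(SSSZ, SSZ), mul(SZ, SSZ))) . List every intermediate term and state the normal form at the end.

  start: add(Z, add(mul(SSSZ, SSZ), mul(SZ, SSZ)))
  [1] add(mul(SSSZ, SSZ), mul(SZ, SSZ))
  [2] add(add(SSZ, mul(SSZ, SSZ)), mul(SZ, SSZ))
  [3] add(S(add(SZ, mul(SSZ, SSZ))), mul(SZ, SSZ))
  [4] S(add(add(SZ, mul(SSZ, SSZ)), mul(SZ, SSZ)))
  [5] S(add(S(add(Z, mul(SSZ, SSZ))), mul(SZ, SSZ)))
  [6] S(S(add(add(Z, mul(SSZ, SSZ)), mul(SZ, SSZ))))
  [7] S(S(add(mul(SSZ, SSZ), mul(SZ, SSZ))))
  [8] S(S(add(add(SSZ, mul(SZ, SSZ)), mul(SZ, SSZ))))
  [9] S(S(add(S(add(SZ, mul(SZ, SSZ))), mul(SZ, SSZ))))
  [10] S(S(S(add(add(SZ, mul(SZ, SSZ)), mul(SZ, SSZ)))))
  [11] S(S(S(add(S(add(Z, mul(SZ, SSZ))), mul(SZ, SSZ)))))
  [12] S(S(S(S(add(add(Z, mul(SZ, SSZ)), mul(SZ, SSZ))))))
  [13] S(S(S(S(add(mul(SZ, SSZ), mul(SZ, SSZ))))))
  [14] S(S(S(S(add(add(SSZ, mul(Z, SSZ)), mul(SZ, SSZ))))))
  [15] S(S(S(S(add(S(add(SZ, mul(Z, SSZ))), mul(SZ, SSZ))))))
  [16] S(S(S(S(S(add(add(SZ, mul(Z, SSZ)), mul(SZ, SSZ)))))))
  [17] S(S(S(S(S(add(S(add(Z, mul(Z, SSZ))), mul(SZ, SSZ)))))))
  [18] S(S(S(S(S(S(add(add(Z, mul(Z, SSZ)), mul(SZ, SSZ))))))))
  [19] S(S(S(S(S(S(add(mul(Z, SSZ), mul(SZ, SSZ))))))))
  [20] S(S(S(S(S(S(add(Z, mul(SZ, SSZ))))))))
  [21] S(S(S(S(S(S(mul(SZ, SSZ)))))))
  [22] S(S(S(S(S(S(add(SSZ, mul(Z, SSZ))))))))
  [23] S(S(S(S(S(S(S(add(SZ, mul(Z, SSZ)))))))))
  [24] S(S(S(S(S(S(S(S(add(Z, mul(Z, SSZ))))))))))
  [25] S(S(S(S(S(S(S(S(mul(Z, SSZ)))))))))
  [26] S^8(Z)

Answer: normal form = S^8(Z)  (in 26 steps)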